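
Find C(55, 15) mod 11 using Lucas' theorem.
0

Using Lucas' theorem:
Write n=55 and k=15 in base 11:
n in base 11: [5, 0]
k in base 11: [1, 4]
C(55,15) mod 11 = ∏ C(n_i, k_i) mod 11
Digit binomials (mod 11): C(5,1) = 5; C(0,4) = 0 (k_i > n_i)
Product: 5 × 0 = 0 ≡ 0 (mod 11)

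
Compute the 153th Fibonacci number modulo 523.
210

Matrix identity: Q^n = [[F_(n+1), F_n], [F_n, F_(n-1)]] with Q = [[1,1],[1,0]].
n = 153 = 10011001₂. Square-and-multiply, entries mod 523:
Q^1 = [[1,1],[1,0]]
Q^2 = (Q^1)² = [[2,1],[1,1]]
Q^4 = (Q^2)² = [[5,3],[3,2]]
Q^9 = (Q^4)²·Q = [[55,34],[34,21]]
Q^19 = (Q^9)²·Q = [[489,520],[520,492]]
Q^38 = (Q^19)² = [[119,195],[195,447]]
Q^76 = (Q^38)² = [[409,17],[17,392]]
Q^153 = (Q^76)²·Q = [[229,210],[210,19]]
F_153 mod 523 = Q^153[0][1] = 210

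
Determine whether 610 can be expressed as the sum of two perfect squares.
9² + 23² (a=9, b=23)

Factorization: 610 = 2 × 5 × 61
By Fermat: n is sum of two squares iff every prime p ≡ 3 (mod 4) appears to even power.
All primes ≡ 3 (mod 4) appear to even power.
Search a = 0, 1, 2, … for 610 - a² a perfect square: first hit at a = 9: 610 - 81 = 529 = 23².
610 = 9² + 23² = 81 + 529 ✓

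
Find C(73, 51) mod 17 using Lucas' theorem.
4

Using Lucas' theorem:
Write n=73 and k=51 in base 17:
n in base 17: [4, 5]
k in base 17: [3, 0]
C(73,51) mod 17 = ∏ C(n_i, k_i) mod 17
Digit binomials (mod 17): C(4,3) = 4; C(5,0) = 1
Product: 4 × 1 = 4 ≡ 4 (mod 17)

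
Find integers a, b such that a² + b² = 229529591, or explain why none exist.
Not possible

Factorization: 229529591 = 53 × 163^3
By Fermat: n is sum of two squares iff every prime p ≡ 3 (mod 4) appears to even power.
Prime(s) ≡ 3 (mod 4) with odd exponent: [(163, 3)]
Therefore 229529591 cannot be expressed as a² + b².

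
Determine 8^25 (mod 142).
32

Repeated squaring. Binary of 25 = 11001.
8^1 ≡ 8 (mod 142); 8^2 ≡ 64 (mod 142); 8^4 ≡ 120 (mod 142); 8^8 ≡ 58 (mod 142); 8^16 ≡ 98 (mod 142)
8^25 = 8^1 × 8^8 × 8^16 ≡ 32 (mod 142)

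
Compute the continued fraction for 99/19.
[5; 4, 1, 3]

Euclidean algorithm steps:
99 = 5 × 19 + 4
19 = 4 × 4 + 3
4 = 1 × 3 + 1
3 = 3 × 1 + 0
Continued fraction: [5; 4, 1, 3]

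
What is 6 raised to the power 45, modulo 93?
30

Repeated squaring. Binary of 45 = 101101.
6^1 ≡ 6 (mod 93); 6^2 ≡ 36 (mod 93); 6^4 ≡ 87 (mod 93); 6^8 ≡ 36 (mod 93); 6^16 ≡ 87 (mod 93); 6^32 ≡ 36 (mod 93)
6^45 = 6^1 × 6^4 × 6^8 × 6^32 ≡ 30 (mod 93)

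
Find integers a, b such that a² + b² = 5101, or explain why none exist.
50² + 51² (a=50, b=51)

Factorization: 5101 = 5101
By Fermat: n is sum of two squares iff every prime p ≡ 3 (mod 4) appears to even power.
All primes ≡ 3 (mod 4) appear to even power.
Search a = 0, 1, 2, … for 5101 - a² a perfect square: first hit at a = 50: 5101 - 2500 = 2601 = 51².
5101 = 50² + 51² = 2500 + 2601 ✓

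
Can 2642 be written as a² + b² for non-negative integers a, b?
31² + 41² (a=31, b=41)

Factorization: 2642 = 2 × 1321
By Fermat: n is sum of two squares iff every prime p ≡ 3 (mod 4) appears to even power.
All primes ≡ 3 (mod 4) appear to even power.
Search a = 0, 1, 2, … for 2642 - a² a perfect square: first hit at a = 31: 2642 - 961 = 1681 = 41².
2642 = 31² + 41² = 961 + 1681 ✓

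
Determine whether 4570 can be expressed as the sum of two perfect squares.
9² + 67² (a=9, b=67)

Factorization: 4570 = 2 × 5 × 457
By Fermat: n is sum of two squares iff every prime p ≡ 3 (mod 4) appears to even power.
All primes ≡ 3 (mod 4) appear to even power.
Search a = 0, 1, 2, … for 4570 - a² a perfect square: first hit at a = 9: 4570 - 81 = 4489 = 67².
4570 = 9² + 67² = 81 + 4489 ✓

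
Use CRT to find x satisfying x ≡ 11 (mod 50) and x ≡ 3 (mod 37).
1261

Using Chinese Remainder Theorem:
M = 50 × 37 = 1850
M1 = 37, M2 = 50
y1 = 37^(-1) mod 50 = 23
y2 = 50^(-1) mod 37 = 20
x = (11×37×23 + 3×50×20) mod 1850 = 1261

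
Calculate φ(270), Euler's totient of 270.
72

270 = 2 × 3^3 × 5
φ(n) = n × ∏(1 - 1/p) for each prime p dividing n
φ(270) = 270 × (1 - 1/2) × (1 - 1/3) × (1 - 1/5) = 72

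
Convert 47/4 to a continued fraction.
[11; 1, 3]

Euclidean algorithm steps:
47 = 11 × 4 + 3
4 = 1 × 3 + 1
3 = 3 × 1 + 0
Continued fraction: [11; 1, 3]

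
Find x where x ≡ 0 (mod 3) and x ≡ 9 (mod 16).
9

Using Chinese Remainder Theorem:
M = 3 × 16 = 48
M1 = 16, M2 = 3
y1 = 16^(-1) mod 3 = 1
y2 = 3^(-1) mod 16 = 11
x = (0×16×1 + 9×3×11) mod 48 = 9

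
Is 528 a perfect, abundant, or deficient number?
abundant

Proper divisors of 528: sum = 1 + 2 + 3 + 4 + 6 + 8 + 11 + 12 + ... + 88 + 132 + 176 + 264 (19 divisors) = 960
Since 960 > 528, 528 is abundant.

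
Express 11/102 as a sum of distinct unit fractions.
1/10 + 1/128 + 1/32640

Greedy algorithm:
11/102: ceiling(102/11) = 10, use 1/10
2/255: ceiling(255/2) = 128, use 1/128
1/32640: ceiling(32640/1) = 32640, use 1/32640
Result: 11/102 = 1/10 + 1/128 + 1/32640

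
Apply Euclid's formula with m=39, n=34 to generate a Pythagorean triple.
(365, 2652, 2677)

Euclid's formula: a = m² - n², b = 2mn, c = m² + n²
m = 39, n = 34
a = 39² - 34² = 1521 - 1156 = 365
b = 2 × 39 × 34 = 2652
c = 39² + 34² = 1521 + 1156 = 2677
Verification: 365² + 2652² = 133225 + 7033104 = 7166329 = 2677² ✓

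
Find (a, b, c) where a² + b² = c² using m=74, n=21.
(5035, 3108, 5917)

Euclid's formula: a = m² - n², b = 2mn, c = m² + n²
m = 74, n = 21
a = 74² - 21² = 5476 - 441 = 5035
b = 2 × 74 × 21 = 3108
c = 74² + 21² = 5476 + 441 = 5917
Verification: 5035² + 3108² = 25351225 + 9659664 = 35010889 = 5917² ✓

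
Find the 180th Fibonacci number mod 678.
168

Matrix identity: Q^n = [[F_(n+1), F_n], [F_n, F_(n-1)]] with Q = [[1,1],[1,0]].
n = 180 = 10110100₂. Square-and-multiply, entries mod 678:
Q^1 = [[1,1],[1,0]]
Q^2 = (Q^1)² = [[2,1],[1,1]]
Q^5 = (Q^2)²·Q = [[8,5],[5,3]]
Q^11 = (Q^5)²·Q = [[144,89],[89,55]]
Q^22 = (Q^11)² = [[181,83],[83,98]]
Q^45 = (Q^22)²·Q = [[431,326],[326,105]]
Q^90 = (Q^45)² = [[497,490],[490,7]]
Q^180 = (Q^90)² = [[305,168],[168,137]]
F_180 mod 678 = Q^180[0][1] = 168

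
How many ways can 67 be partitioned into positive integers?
2679689

p(n) counts ways to write n as a sum of positive integers (order ignored).
Euler's pentagonal recurrence: p(k) = p(k-1) + p(k-2) - p(k-5) - p(k-7) + p(k-12) + p(k-15) - ... (offsets j(3j∓1)/2, signs ++--, p(0)=1, p(<0)=0).
DP table for k = 0..66: p(0)=1, p(1)=1, p(2)=2, p(3)=3, p(4)=5, p(5)=7, p(6)=11, p(7)=15, p(8)=22, p(9)=30, p(10)=42, p(11)=56, p(12)=77, p(13)=101, p(14)=135, p(15)=176, p(16)=231, p(17)=297, p(18)=385, p(19)=490, p(20)=627, p(21)=792, p(22)=1002, p(23)=1255, p(24)=1575, p(25)=1958, p(26)=2436, p(27)=3010, p(28)=3718, p(29)=4565, p(30)=5604, p(31)=6842, p(32)=8349, p(33)=10143, p(34)=12310, p(35)=14883, p(36)=17977, p(37)=21637, p(38)=26015, p(39)=31185, p(40)=37338, p(41)=44583, p(42)=53174, p(43)=63261, p(44)=75175, p(45)=89134, p(46)=105558, p(47)=124754, p(48)=147273, p(49)=173525, p(50)=204226, p(51)=239943, p(52)=281589, p(53)=329931, p(54)=386155, p(55)=451276, p(56)=526823, p(57)=614154, p(58)=715220, p(59)=831820, p(60)=966467, p(61)=1121505, p(62)=1300156, p(63)=1505499, p(64)=1741630, p(65)=2012558, p(66)=2323520.
Final step: p(67) = p(66) + p(65) - p(62) - p(60) + p(55) + p(52) - p(45) - p(41) + p(32) + p(27) - p(16) - p(10)
= 2323520 + 2012558 - 1300156 - 966467 + 451276 + 281589 - 89134 - 44583 + 8349 + 3010 - 231 - 42
= 2679689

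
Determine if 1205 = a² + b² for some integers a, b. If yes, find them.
7² + 34² (a=7, b=34)

Factorization: 1205 = 5 × 241
By Fermat: n is sum of two squares iff every prime p ≡ 3 (mod 4) appears to even power.
All primes ≡ 3 (mod 4) appear to even power.
Search a = 0, 1, 2, … for 1205 - a² a perfect square: first hit at a = 7: 1205 - 49 = 1156 = 34².
1205 = 7² + 34² = 49 + 1156 ✓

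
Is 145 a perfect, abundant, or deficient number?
deficient

Proper divisors of 145: sum = 1 + 5 + 29 = 35
Since 35 < 145, 145 is deficient.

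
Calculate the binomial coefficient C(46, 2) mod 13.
8

Using Lucas' theorem:
Write n=46 and k=2 in base 13:
n in base 13: [3, 7]
k in base 13: [0, 2]
C(46,2) mod 13 = ∏ C(n_i, k_i) mod 13
Digit binomials (mod 13): C(3,0) = 1; C(7,2) = 21 ≡ 8
Product: 1 × 8 = 8 ≡ 8 (mod 13)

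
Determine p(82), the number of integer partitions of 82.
20506255

p(n) counts ways to write n as a sum of positive integers (order ignored).
Euler's pentagonal recurrence: p(k) = p(k-1) + p(k-2) - p(k-5) - p(k-7) + p(k-12) + p(k-15) - ... (offsets j(3j∓1)/2, signs ++--, p(0)=1, p(<0)=0).
DP table for k = 0..81: p(0)=1, p(1)=1, p(2)=2, p(3)=3, p(4)=5, p(5)=7, p(6)=11, p(7)=15, p(8)=22, p(9)=30, p(10)=42, p(11)=56, p(12)=77, p(13)=101, p(14)=135, p(15)=176, p(16)=231, p(17)=297, p(18)=385, p(19)=490, p(20)=627, p(21)=792, p(22)=1002, p(23)=1255, p(24)=1575, p(25)=1958, p(26)=2436, p(27)=3010, p(28)=3718, p(29)=4565, p(30)=5604, p(31)=6842, p(32)=8349, p(33)=10143, p(34)=12310, p(35)=14883, p(36)=17977, p(37)=21637, p(38)=26015, p(39)=31185, p(40)=37338, p(41)=44583, p(42)=53174, p(43)=63261, p(44)=75175, p(45)=89134, p(46)=105558, p(47)=124754, p(48)=147273, p(49)=173525, p(50)=204226, p(51)=239943, p(52)=281589, p(53)=329931, p(54)=386155, p(55)=451276, p(56)=526823, p(57)=614154, p(58)=715220, p(59)=831820, p(60)=966467, p(61)=1121505, p(62)=1300156, p(63)=1505499, p(64)=1741630, p(65)=2012558, p(66)=2323520, p(67)=2679689, p(68)=3087735, p(69)=3554345, p(70)=4087968, p(71)=4697205, p(72)=5392783, p(73)=6185689, p(74)=7089500, p(75)=8118264, p(76)=9289091, p(77)=10619863, p(78)=12132164, p(79)=13848650, p(80)=15796476, p(81)=18004327.
Final step: p(82) = p(81) + p(80) - p(77) - p(75) + p(70) + p(67) - p(60) - p(56) + p(47) + p(42) - p(31) - p(25) + p(12) + p(5)
= 18004327 + 15796476 - 10619863 - 8118264 + 4087968 + 2679689 - 966467 - 526823 + 124754 + 53174 - 6842 - 1958 + 77 + 7
= 20506255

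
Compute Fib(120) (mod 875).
840

Matrix identity: Q^n = [[F_(n+1), F_n], [F_n, F_(n-1)]] with Q = [[1,1],[1,0]].
n = 120 = 1111000₂. Square-and-multiply, entries mod 875:
Q^1 = [[1,1],[1,0]]
Q^3 = (Q^1)²·Q = [[3,2],[2,1]]
Q^7 = (Q^3)²·Q = [[21,13],[13,8]]
Q^15 = (Q^7)²·Q = [[112,610],[610,377]]
Q^30 = (Q^15)² = [[519,790],[790,604]]
Q^60 = (Q^30)² = [[86,795],[795,166]]
Q^120 = (Q^60)² = [[671,840],[840,706]]
F_120 mod 875 = Q^120[0][1] = 840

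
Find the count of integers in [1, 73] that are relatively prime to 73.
72

73 = 73
φ(n) = n × ∏(1 - 1/p) for each prime p dividing n
φ(73) = 73 × (1 - 1/73) = 72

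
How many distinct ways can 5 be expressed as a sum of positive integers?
7

p(n) counts ways to write n as a sum of positive integers (order ignored).
Examples: 5; 4 + 1; 3 + 2; 3 + 1 + 1; 2 + 2 + 1; ... (7 total)
p(5) = 7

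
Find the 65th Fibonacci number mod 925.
15

Matrix identity: Q^n = [[F_(n+1), F_n], [F_n, F_(n-1)]] with Q = [[1,1],[1,0]].
n = 65 = 1000001₂. Square-and-multiply, entries mod 925:
Q^1 = [[1,1],[1,0]]
Q^2 = (Q^1)² = [[2,1],[1,1]]
Q^4 = (Q^2)² = [[5,3],[3,2]]
Q^8 = (Q^4)² = [[34,21],[21,13]]
Q^16 = (Q^8)² = [[672,62],[62,610]]
Q^32 = (Q^16)² = [[328,859],[859,394]]
Q^65 = (Q^32)²·Q = [[463,15],[15,448]]
F_65 mod 925 = Q^65[0][1] = 15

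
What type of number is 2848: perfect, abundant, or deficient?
deficient

Proper divisors of 2848: sum = 1 + 2 + 4 + 8 + 16 + 32 + 89 + 178 + 356 + 712 + 1424 = 2822
Since 2822 < 2848, 2848 is deficient.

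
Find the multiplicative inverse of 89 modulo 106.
81

gcd(89, 106) = 1, so the inverse exists.
Extended Euclidean algorithm on (106, 89):
106 = 1 × 89 + 17  ⟹  17 = (1)·106 + (-1)·89
89 = 5 × 17 + 4  ⟹  4 = (-5)·106 + (6)·89
17 = 4 × 4 + 1  ⟹  1 = (21)·106 + (-25)·89
So (-25)·89 ≡ 1 (mod 106), i.e. 89^(-1) ≡ -25 ≡ 81 (mod 106).
Check: 89 × 81 = 7209 ≡ 1 (mod 106)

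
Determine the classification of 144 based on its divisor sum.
abundant

Proper divisors of 144: sum = 1 + 2 + 3 + 4 + 6 + 8 + 9 + 12 + 16 + 18 + 24 + 36 + 48 + 72 = 259
Since 259 > 144, 144 is abundant.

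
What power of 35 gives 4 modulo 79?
74

Baby-step giant-step with step n = ⌈√79⌉ = 9.
Baby steps 35^j mod 79 (j:value) for j=0..8: 0:1, 1:35, 2:40, 3:57, 4:20, 5:68, 6:10, 7:34, 8:5.
Giant-step multiplier: 35^(-9) ≡ 35^(78-9) = 35^69 ≡ 14 (mod 79).
Giant steps γ_i = 4·14^i mod 79: γ_0=4, γ_1=56, γ_2=73, γ_3=74, γ_4=9, γ_5=47, γ_6=26, γ_7=48, γ_8=40 (in table at j=2).
x = i·n + j = 8·9 + 2 = 74.
Check: 35^74 ≡ 4 (mod 79).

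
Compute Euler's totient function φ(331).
330

331 = 331
φ(n) = n × ∏(1 - 1/p) for each prime p dividing n
φ(331) = 331 × (1 - 1/331) = 330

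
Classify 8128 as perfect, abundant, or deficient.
perfect

Proper divisors of 8128: sum = 1 + 2 + 4 + 8 + 16 + 32 + 64 + 127 + 254 + 508 + 1016 + 2032 + 4064 = 8128
Since 8128 = 8128, 8128 is perfect.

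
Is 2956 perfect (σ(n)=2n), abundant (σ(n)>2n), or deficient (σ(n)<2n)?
deficient

Proper divisors of 2956: sum = 1 + 2 + 4 + 739 + 1478 = 2224
Since 2224 < 2956, 2956 is deficient.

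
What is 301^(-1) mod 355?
46

gcd(301, 355) = 1, so the inverse exists.
Extended Euclidean algorithm on (355, 301):
355 = 1 × 301 + 54  ⟹  54 = (1)·355 + (-1)·301
301 = 5 × 54 + 31  ⟹  31 = (-5)·355 + (6)·301
54 = 1 × 31 + 23  ⟹  23 = (6)·355 + (-7)·301
31 = 1 × 23 + 8  ⟹  8 = (-11)·355 + (13)·301
23 = 2 × 8 + 7  ⟹  7 = (28)·355 + (-33)·301
8 = 1 × 7 + 1  ⟹  1 = (-39)·355 + (46)·301
So (46)·301 ≡ 1 (mod 355), i.e. 301^(-1) ≡ 46 (mod 355).
Check: 301 × 46 = 13846 ≡ 1 (mod 355)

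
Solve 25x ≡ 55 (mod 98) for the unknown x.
x ≡ 61 (mod 98)

gcd(25, 98) = 1, which divides 55, so solutions exist.
Find 25^(-1) mod 98 by the extended Euclidean algorithm:
98 = 3 × 25 + 23  ⟹  23 = (1)·98 + (-3)·25
25 = 1 × 23 + 2  ⟹  2 = (-1)·98 + (4)·25
23 = 11 × 2 + 1  ⟹  1 = (12)·98 + (-47)·25
So (-47)·25 ≡ 1 (mod 98), i.e. 25^(-1) ≡ -47 ≡ 51 (mod 98).
x ≡ 51 × 55 = 2805 ≡ 61 (mod 98).
Check: 25 × 61 = 1525 ≡ 55 (mod 98).
Unique solution: x ≡ 61 (mod 98)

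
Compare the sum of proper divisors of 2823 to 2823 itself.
deficient

Proper divisors of 2823: sum = 1 + 3 + 941 = 945
Since 945 < 2823, 2823 is deficient.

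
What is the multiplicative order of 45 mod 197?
196

197 is prime, so ord(45) divides φ(197) = 196.
Divisors of 196: 1, 2, 4, 7, 14, 28, 49, 98, 196.
Repeated squaring: 45^1 ≡ 45, 45^2 ≡ 55, 45^4 ≡ 70, 45^8 ≡ 172, 45^16 ≡ 34, 45^32 ≡ 171, 45^64 ≡ 85, 45^128 ≡ 133 (mod 197).
Test 45^d mod 197 for each divisor d in increasing order:
45^1 ≡ 45
45^2 ≡ 55
45^4 ≡ 70
45^7 = 45^4·45^2·45^1 ≡ 87
45^14 = 45^8·45^4·45^2 ≡ 83
45^28 = 45^16·45^8·45^4 ≡ 191
45^49 = 45^32·45^16·45^1 ≡ 14
45^98 = 45^64·45^32·45^2 ≡ 196
45^196 = 45^128·45^64·45^4 ≡ 1  ← first divisor giving 1
The order is 196.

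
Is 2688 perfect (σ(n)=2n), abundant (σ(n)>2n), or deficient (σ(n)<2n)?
abundant

Proper divisors of 2688: sum = 1 + 2 + 3 + 4 + 6 + 7 + 8 + 12 + ... + 448 + 672 + 896 + 1344 (31 divisors) = 5472
Since 5472 > 2688, 2688 is abundant.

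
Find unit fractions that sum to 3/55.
1/19 + 1/523 + 1/546535

Greedy algorithm:
3/55: ceiling(55/3) = 19, use 1/19
2/1045: ceiling(1045/2) = 523, use 1/523
1/546535: ceiling(546535/1) = 546535, use 1/546535
Result: 3/55 = 1/19 + 1/523 + 1/546535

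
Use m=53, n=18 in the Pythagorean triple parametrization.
(2485, 1908, 3133)

Euclid's formula: a = m² - n², b = 2mn, c = m² + n²
m = 53, n = 18
a = 53² - 18² = 2809 - 324 = 2485
b = 2 × 53 × 18 = 1908
c = 53² + 18² = 2809 + 324 = 3133
Verification: 2485² + 1908² = 6175225 + 3640464 = 9815689 = 3133² ✓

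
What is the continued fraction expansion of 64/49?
[1; 3, 3, 1, 3]

Euclidean algorithm steps:
64 = 1 × 49 + 15
49 = 3 × 15 + 4
15 = 3 × 4 + 3
4 = 1 × 3 + 1
3 = 3 × 1 + 0
Continued fraction: [1; 3, 3, 1, 3]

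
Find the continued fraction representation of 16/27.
[0; 1, 1, 2, 5]

Euclidean algorithm steps:
16 = 0 × 27 + 16
27 = 1 × 16 + 11
16 = 1 × 11 + 5
11 = 2 × 5 + 1
5 = 5 × 1 + 0
Continued fraction: [0; 1, 1, 2, 5]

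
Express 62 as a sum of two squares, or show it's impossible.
Not possible

Factorization: 62 = 2 × 31
By Fermat: n is sum of two squares iff every prime p ≡ 3 (mod 4) appears to even power.
Prime(s) ≡ 3 (mod 4) with odd exponent: [(31, 1)]
Therefore 62 cannot be expressed as a² + b².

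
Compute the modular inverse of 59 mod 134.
25

gcd(59, 134) = 1, so the inverse exists.
Extended Euclidean algorithm on (134, 59):
134 = 2 × 59 + 16  ⟹  16 = (1)·134 + (-2)·59
59 = 3 × 16 + 11  ⟹  11 = (-3)·134 + (7)·59
16 = 1 × 11 + 5  ⟹  5 = (4)·134 + (-9)·59
11 = 2 × 5 + 1  ⟹  1 = (-11)·134 + (25)·59
So (25)·59 ≡ 1 (mod 134), i.e. 59^(-1) ≡ 25 (mod 134).
Check: 59 × 25 = 1475 ≡ 1 (mod 134)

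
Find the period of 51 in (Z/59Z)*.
29

59 is prime, so ord(51) divides φ(59) = 58.
Divisors of 58: 1, 2, 29, 58.
Repeated squaring: 51^1 ≡ 51, 51^2 ≡ 5, 51^4 ≡ 25, 51^8 ≡ 35, 51^16 ≡ 45, 51^32 ≡ 19 (mod 59).
Test 51^d mod 59 for each divisor d in increasing order:
51^1 ≡ 51
51^2 ≡ 5
51^29 = 51^16·51^8·51^4·51^1 ≡ 1  ← first divisor giving 1
The order is 29.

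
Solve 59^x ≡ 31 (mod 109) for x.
106

Baby-step giant-step with step n = ⌈√109⌉ = 11.
Baby steps 59^j mod 109 (j:value) for j=0..10: 0:1, 1:59, 2:102, 3:23, 4:49, 5:57, 6:93, 7:37, 8:3, 9:68, 10:88.
Giant-step multiplier: 59^(-11) ≡ 59^(108-11) = 59^97 ≡ 79 (mod 109).
Giant steps γ_i = 31·79^i mod 109: γ_0=31, γ_1=51, γ_2=105, γ_3=11, γ_4=106, γ_5=90, γ_6=25, γ_7=13, γ_8=46, γ_9=37 (in table at j=7).
x = i·n + j = 9·11 + 7 = 106.
Check: 59^106 ≡ 31 (mod 109).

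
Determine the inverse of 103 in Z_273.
220

gcd(103, 273) = 1, so the inverse exists.
Extended Euclidean algorithm on (273, 103):
273 = 2 × 103 + 67  ⟹  67 = (1)·273 + (-2)·103
103 = 1 × 67 + 36  ⟹  36 = (-1)·273 + (3)·103
67 = 1 × 36 + 31  ⟹  31 = (2)·273 + (-5)·103
36 = 1 × 31 + 5  ⟹  5 = (-3)·273 + (8)·103
31 = 6 × 5 + 1  ⟹  1 = (20)·273 + (-53)·103
So (-53)·103 ≡ 1 (mod 273), i.e. 103^(-1) ≡ -53 ≡ 220 (mod 273).
Check: 103 × 220 = 22660 ≡ 1 (mod 273)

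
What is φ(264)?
80

264 = 2^3 × 3 × 11
φ(n) = n × ∏(1 - 1/p) for each prime p dividing n
φ(264) = 264 × (1 - 1/2) × (1 - 1/3) × (1 - 1/11) = 80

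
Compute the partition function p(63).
1505499

p(n) counts ways to write n as a sum of positive integers (order ignored).
Euler's pentagonal recurrence: p(k) = p(k-1) + p(k-2) - p(k-5) - p(k-7) + p(k-12) + p(k-15) - ... (offsets j(3j∓1)/2, signs ++--, p(0)=1, p(<0)=0).
DP table for k = 0..62: p(0)=1, p(1)=1, p(2)=2, p(3)=3, p(4)=5, p(5)=7, p(6)=11, p(7)=15, p(8)=22, p(9)=30, p(10)=42, p(11)=56, p(12)=77, p(13)=101, p(14)=135, p(15)=176, p(16)=231, p(17)=297, p(18)=385, p(19)=490, p(20)=627, p(21)=792, p(22)=1002, p(23)=1255, p(24)=1575, p(25)=1958, p(26)=2436, p(27)=3010, p(28)=3718, p(29)=4565, p(30)=5604, p(31)=6842, p(32)=8349, p(33)=10143, p(34)=12310, p(35)=14883, p(36)=17977, p(37)=21637, p(38)=26015, p(39)=31185, p(40)=37338, p(41)=44583, p(42)=53174, p(43)=63261, p(44)=75175, p(45)=89134, p(46)=105558, p(47)=124754, p(48)=147273, p(49)=173525, p(50)=204226, p(51)=239943, p(52)=281589, p(53)=329931, p(54)=386155, p(55)=451276, p(56)=526823, p(57)=614154, p(58)=715220, p(59)=831820, p(60)=966467, p(61)=1121505, p(62)=1300156.
Final step: p(63) = p(62) + p(61) - p(58) - p(56) + p(51) + p(48) - p(41) - p(37) + p(28) + p(23) - p(12) - p(6)
= 1300156 + 1121505 - 715220 - 526823 + 239943 + 147273 - 44583 - 21637 + 3718 + 1255 - 77 - 11
= 1505499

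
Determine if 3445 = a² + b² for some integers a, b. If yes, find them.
9² + 58² (a=9, b=58)

Factorization: 3445 = 5 × 13 × 53
By Fermat: n is sum of two squares iff every prime p ≡ 3 (mod 4) appears to even power.
All primes ≡ 3 (mod 4) appear to even power.
Search a = 0, 1, 2, … for 3445 - a² a perfect square: first hit at a = 9: 3445 - 81 = 3364 = 58².
3445 = 9² + 58² = 81 + 3364 ✓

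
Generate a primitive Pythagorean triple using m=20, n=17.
(111, 680, 689)

Euclid's formula: a = m² - n², b = 2mn, c = m² + n²
m = 20, n = 17
a = 20² - 17² = 400 - 289 = 111
b = 2 × 20 × 17 = 680
c = 20² + 17² = 400 + 289 = 689
Verification: 111² + 680² = 12321 + 462400 = 474721 = 689² ✓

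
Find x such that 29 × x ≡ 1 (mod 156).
113

gcd(29, 156) = 1, so the inverse exists.
Extended Euclidean algorithm on (156, 29):
156 = 5 × 29 + 11  ⟹  11 = (1)·156 + (-5)·29
29 = 2 × 11 + 7  ⟹  7 = (-2)·156 + (11)·29
11 = 1 × 7 + 4  ⟹  4 = (3)·156 + (-16)·29
7 = 1 × 4 + 3  ⟹  3 = (-5)·156 + (27)·29
4 = 1 × 3 + 1  ⟹  1 = (8)·156 + (-43)·29
So (-43)·29 ≡ 1 (mod 156), i.e. 29^(-1) ≡ -43 ≡ 113 (mod 156).
Check: 29 × 113 = 3277 ≡ 1 (mod 156)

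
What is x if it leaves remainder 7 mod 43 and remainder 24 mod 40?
824

Using Chinese Remainder Theorem:
M = 43 × 40 = 1720
M1 = 40, M2 = 43
y1 = 40^(-1) mod 43 = 14
y2 = 43^(-1) mod 40 = 27
x = (7×40×14 + 24×43×27) mod 1720 = 824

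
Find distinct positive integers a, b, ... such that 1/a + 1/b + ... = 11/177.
1/17 + 1/301 + 1/905709

Greedy algorithm:
11/177: ceiling(177/11) = 17, use 1/17
10/3009: ceiling(3009/10) = 301, use 1/301
1/905709: ceiling(905709/1) = 905709, use 1/905709
Result: 11/177 = 1/17 + 1/301 + 1/905709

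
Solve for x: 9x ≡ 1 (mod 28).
25

gcd(9, 28) = 1, so the inverse exists.
Extended Euclidean algorithm on (28, 9):
28 = 3 × 9 + 1  ⟹  1 = (1)·28 + (-3)·9
So (-3)·9 ≡ 1 (mod 28), i.e. 9^(-1) ≡ -3 ≡ 25 (mod 28).
Check: 9 × 25 = 225 ≡ 1 (mod 28)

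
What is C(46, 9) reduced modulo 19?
0

Using Lucas' theorem:
Write n=46 and k=9 in base 19:
n in base 19: [2, 8]
k in base 19: [0, 9]
C(46,9) mod 19 = ∏ C(n_i, k_i) mod 19
Digit binomials (mod 19): C(2,0) = 1; C(8,9) = 0 (k_i > n_i)
Product: 1 × 0 = 0 ≡ 0 (mod 19)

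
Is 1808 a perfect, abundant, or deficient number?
deficient

Proper divisors of 1808: sum = 1 + 2 + 4 + 8 + 16 + 113 + 226 + 452 + 904 = 1726
Since 1726 < 1808, 1808 is deficient.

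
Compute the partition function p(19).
490

p(n) counts ways to write n as a sum of positive integers (order ignored).
Euler's pentagonal recurrence: p(k) = p(k-1) + p(k-2) - p(k-5) - p(k-7) + p(k-12) + p(k-15) - ... (offsets j(3j∓1)/2, signs ++--, p(0)=1, p(<0)=0).
DP table for k = 0..18: p(0)=1, p(1)=1, p(2)=2, p(3)=3, p(4)=5, p(5)=7, p(6)=11, p(7)=15, p(8)=22, p(9)=30, p(10)=42, p(11)=56, p(12)=77, p(13)=101, p(14)=135, p(15)=176, p(16)=231, p(17)=297, p(18)=385.
Final step: p(19) = p(18) + p(17) - p(14) - p(12) + p(7) + p(4)
= 385 + 297 - 135 - 77 + 15 + 5
= 490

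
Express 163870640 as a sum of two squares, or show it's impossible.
Not possible

Factorization: 163870640 = 2^4 × 5 × 127^3
By Fermat: n is sum of two squares iff every prime p ≡ 3 (mod 4) appears to even power.
Prime(s) ≡ 3 (mod 4) with odd exponent: [(127, 3)]
Therefore 163870640 cannot be expressed as a² + b².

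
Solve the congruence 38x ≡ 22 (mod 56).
x ≡ 5 (mod 28)

gcd(38, 56) = 2, which divides 22, so solutions exist.
Divide through by 2: 19x ≡ 11 (mod 28).
Find 19^(-1) mod 28 by the extended Euclidean algorithm:
28 = 1 × 19 + 9  ⟹  9 = (1)·28 + (-1)·19
19 = 2 × 9 + 1  ⟹  1 = (-2)·28 + (3)·19
So (3)·19 ≡ 1 (mod 28), i.e. 19^(-1) ≡ 3 (mod 28).
x ≡ 3 × 11 = 33 ≡ 5 (mod 28).
Check: 38 × 5 = 190 ≡ 22 (mod 56).
x ≡ 5 (mod 28), giving 2 solutions mod 56.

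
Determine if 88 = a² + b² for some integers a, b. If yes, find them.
Not possible

Factorization: 88 = 2^3 × 11
By Fermat: n is sum of two squares iff every prime p ≡ 3 (mod 4) appears to even power.
Prime(s) ≡ 3 (mod 4) with odd exponent: [(11, 1)]
Therefore 88 cannot be expressed as a² + b².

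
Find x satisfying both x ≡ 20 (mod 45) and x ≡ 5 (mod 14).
425

Using Chinese Remainder Theorem:
M = 45 × 14 = 630
M1 = 14, M2 = 45
y1 = 14^(-1) mod 45 = 29
y2 = 45^(-1) mod 14 = 5
x = (20×14×29 + 5×45×5) mod 630 = 425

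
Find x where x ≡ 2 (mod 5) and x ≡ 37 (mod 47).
37

Using Chinese Remainder Theorem:
M = 5 × 47 = 235
M1 = 47, M2 = 5
y1 = 47^(-1) mod 5 = 3
y2 = 5^(-1) mod 47 = 19
x = (2×47×3 + 37×5×19) mod 235 = 37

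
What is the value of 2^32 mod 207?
58

Repeated squaring. Binary of 32 = 100000.
2^1 ≡ 2 (mod 207); 2^2 ≡ 4 (mod 207); 2^4 ≡ 16 (mod 207); 2^8 ≡ 49 (mod 207); 2^16 ≡ 124 (mod 207); 2^32 ≡ 58 (mod 207)
2^32 = 2^32 ≡ 58 (mod 207)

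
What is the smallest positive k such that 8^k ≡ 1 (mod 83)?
82

83 is prime, so ord(8) divides φ(83) = 82.
Divisors of 82: 1, 2, 41, 82.
Repeated squaring: 8^1 ≡ 8, 8^2 ≡ 64, 8^4 ≡ 29, 8^8 ≡ 11, 8^16 ≡ 38, 8^32 ≡ 33, 8^64 ≡ 10 (mod 83).
Test 8^d mod 83 for each divisor d in increasing order:
8^1 ≡ 8
8^2 ≡ 64
8^41 = 8^32·8^8·8^1 ≡ 82
8^82 = 8^64·8^16·8^2 ≡ 1  ← first divisor giving 1
The order is 82.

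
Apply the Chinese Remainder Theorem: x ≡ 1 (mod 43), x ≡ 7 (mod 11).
216

Using Chinese Remainder Theorem:
M = 43 × 11 = 473
M1 = 11, M2 = 43
y1 = 11^(-1) mod 43 = 4
y2 = 43^(-1) mod 11 = 10
x = (1×11×4 + 7×43×10) mod 473 = 216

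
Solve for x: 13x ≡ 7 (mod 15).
x ≡ 4 (mod 15)

gcd(13, 15) = 1, which divides 7, so solutions exist.
Find 13^(-1) mod 15 by the extended Euclidean algorithm:
15 = 1 × 13 + 2  ⟹  2 = (1)·15 + (-1)·13
13 = 6 × 2 + 1  ⟹  1 = (-6)·15 + (7)·13
So (7)·13 ≡ 1 (mod 15), i.e. 13^(-1) ≡ 7 (mod 15).
x ≡ 7 × 7 = 49 ≡ 4 (mod 15).
Check: 13 × 4 = 52 ≡ 7 (mod 15).
Unique solution: x ≡ 4 (mod 15)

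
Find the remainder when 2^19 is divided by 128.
0

Repeated squaring. Binary of 19 = 10011.
2^1 ≡ 2 (mod 128); 2^2 ≡ 4 (mod 128); 2^4 ≡ 16 (mod 128); 2^8 ≡ 0 (mod 128); 2^16 ≡ 0 (mod 128)
2^19 = 2^1 × 2^2 × 2^16 ≡ 0 (mod 128)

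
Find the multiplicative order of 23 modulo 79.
3

79 is prime, so ord(23) divides φ(79) = 78.
Divisors of 78: 1, 2, 3, 6, 13, 26, 39, 78.
Repeated squaring: 23^1 ≡ 23, 23^2 ≡ 55, 23^4 ≡ 23, 23^8 ≡ 55, 23^16 ≡ 23, 23^32 ≡ 55, 23^64 ≡ 23 (mod 79).
Test 23^d mod 79 for each divisor d in increasing order:
23^1 ≡ 23
23^2 ≡ 55
23^3 = 23^2·23^1 ≡ 1  ← first divisor giving 1
The order is 3.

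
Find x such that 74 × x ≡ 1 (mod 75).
74

gcd(74, 75) = 1, so the inverse exists.
Extended Euclidean algorithm on (75, 74):
75 = 1 × 74 + 1  ⟹  1 = (1)·75 + (-1)·74
So (-1)·74 ≡ 1 (mod 75), i.e. 74^(-1) ≡ -1 ≡ 74 (mod 75).
Check: 74 × 74 = 5476 ≡ 1 (mod 75)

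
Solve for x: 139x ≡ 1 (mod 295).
104

gcd(139, 295) = 1, so the inverse exists.
Extended Euclidean algorithm on (295, 139):
295 = 2 × 139 + 17  ⟹  17 = (1)·295 + (-2)·139
139 = 8 × 17 + 3  ⟹  3 = (-8)·295 + (17)·139
17 = 5 × 3 + 2  ⟹  2 = (41)·295 + (-87)·139
3 = 1 × 2 + 1  ⟹  1 = (-49)·295 + (104)·139
So (104)·139 ≡ 1 (mod 295), i.e. 139^(-1) ≡ 104 (mod 295).
Check: 139 × 104 = 14456 ≡ 1 (mod 295)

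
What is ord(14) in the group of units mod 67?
11

67 is prime, so ord(14) divides φ(67) = 66.
Divisors of 66: 1, 2, 3, 6, 11, 22, 33, 66.
Repeated squaring: 14^1 ≡ 14, 14^2 ≡ 62, 14^4 ≡ 25, 14^8 ≡ 22, 14^16 ≡ 15, 14^32 ≡ 24, 14^64 ≡ 40 (mod 67).
Test 14^d mod 67 for each divisor d in increasing order:
14^1 ≡ 14
14^2 ≡ 62
14^3 = 14^2·14^1 ≡ 64
14^6 = 14^4·14^2 ≡ 9
14^11 = 14^8·14^2·14^1 ≡ 1  ← first divisor giving 1
The order is 11.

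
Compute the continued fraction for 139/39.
[3; 1, 1, 3, 2, 2]

Euclidean algorithm steps:
139 = 3 × 39 + 22
39 = 1 × 22 + 17
22 = 1 × 17 + 5
17 = 3 × 5 + 2
5 = 2 × 2 + 1
2 = 2 × 1 + 0
Continued fraction: [3; 1, 1, 3, 2, 2]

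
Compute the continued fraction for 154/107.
[1; 2, 3, 1, 1, 1, 1, 2]

Euclidean algorithm steps:
154 = 1 × 107 + 47
107 = 2 × 47 + 13
47 = 3 × 13 + 8
13 = 1 × 8 + 5
8 = 1 × 5 + 3
5 = 1 × 3 + 2
3 = 1 × 2 + 1
2 = 2 × 1 + 0
Continued fraction: [1; 2, 3, 1, 1, 1, 1, 2]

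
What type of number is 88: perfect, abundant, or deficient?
abundant

Proper divisors of 88: sum = 1 + 2 + 4 + 8 + 11 + 22 + 44 = 92
Since 92 > 88, 88 is abundant.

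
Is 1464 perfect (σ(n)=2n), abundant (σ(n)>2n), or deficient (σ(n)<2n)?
abundant

Proper divisors of 1464: sum = 1 + 2 + 3 + 4 + 6 + 8 + 12 + 24 + 61 + 122 + 183 + 244 + 366 + 488 + 732 = 2256
Since 2256 > 1464, 1464 is abundant.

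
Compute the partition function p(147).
30388671978

p(n) counts ways to write n as a sum of positive integers (order ignored).
Euler's pentagonal recurrence: p(k) = p(k-1) + p(k-2) - p(k-5) - p(k-7) + p(k-12) + p(k-15) - ... (offsets j(3j∓1)/2, signs ++--, p(0)=1, p(<0)=0).
DP table for k = 0..146: p(0)=1, p(1)=1, p(2)=2, p(3)=3, p(4)=5, p(5)=7, p(6)=11, p(7)=15, p(8)=22, p(9)=30, p(10)=42, p(11)=56, p(12)=77, p(13)=101, p(14)=135, p(15)=176, p(16)=231, p(17)=297, p(18)=385, p(19)=490, p(20)=627, p(21)=792, p(22)=1002, p(23)=1255, p(24)=1575, p(25)=1958, p(26)=2436, p(27)=3010, p(28)=3718, p(29)=4565, p(30)=5604, p(31)=6842, p(32)=8349, p(33)=10143, p(34)=12310, p(35)=14883, p(36)=17977, p(37)=21637, p(38)=26015, p(39)=31185, p(40)=37338, p(41)=44583, p(42)=53174, p(43)=63261, p(44)=75175, p(45)=89134, p(46)=105558, p(47)=124754, p(48)=147273, p(49)=173525, p(50)=204226, p(51)=239943, p(52)=281589, p(53)=329931, p(54)=386155, p(55)=451276, p(56)=526823, p(57)=614154, p(58)=715220, p(59)=831820, p(60)=966467, p(61)=1121505, p(62)=1300156, p(63)=1505499, p(64)=1741630, p(65)=2012558, p(66)=2323520, p(67)=2679689, p(68)=3087735, p(69)=3554345, p(70)=4087968, p(71)=4697205, p(72)=5392783, p(73)=6185689, p(74)=7089500, p(75)=8118264, p(76)=9289091, p(77)=10619863, p(78)=12132164, p(79)=13848650, p(80)=15796476, p(81)=18004327, p(82)=20506255, p(83)=23338469, p(84)=26543660, p(85)=30167357, p(86)=34262962, p(87)=38887673, p(88)=44108109, p(89)=49995925, p(90)=56634173, p(91)=64112359, p(92)=72533807, p(93)=82010177, p(94)=92669720, p(95)=104651419, p(96)=118114304, p(97)=133230930, p(98)=150198136, p(99)=169229875, p(100)=190569292, p(101)=214481126, p(102)=241265379, p(103)=271248950, p(104)=304801365, p(105)=342325709, p(106)=384276336, p(107)=431149389, p(108)=483502844, p(109)=541946240, p(110)=607163746, p(111)=679903203, p(112)=761002156, p(113)=851376628, p(114)=952050665, p(115)=1064144451, p(116)=1188908248, p(117)=1327710076, p(118)=1482074143, p(119)=1653668665, p(120)=1844349560, p(121)=2056148051, p(122)=2291320912, p(123)=2552338241, p(124)=2841940500, p(125)=3163127352, p(126)=3519222692, p(127)=3913864295, p(128)=4351078600, p(129)=4835271870, p(130)=5371315400, p(131)=5964539504, p(132)=6620830889, p(133)=7346629512, p(134)=8149040695, p(135)=9035836076, p(136)=10015581680, p(137)=11097645016, p(138)=12292341831, p(139)=13610949895, p(140)=15065878135, p(141)=16670689208, p(142)=18440293320, p(143)=20390982757, p(144)=22540654445, p(145)=24908858009, p(146)=27517052599.
Final step: p(147) = p(146) + p(145) - p(142) - p(140) + p(135) + p(132) - p(125) - p(121) + p(112) + p(107) - p(96) - p(90) + p(77) + p(70) - p(55) - p(47) + p(30) + p(21) - p(2)
= 27517052599 + 24908858009 - 18440293320 - 15065878135 + 9035836076 + 6620830889 - 3163127352 - 2056148051 + 761002156 + 431149389 - 118114304 - 56634173 + 10619863 + 4087968 - 451276 - 124754 + 5604 + 792 - 2
= 30388671978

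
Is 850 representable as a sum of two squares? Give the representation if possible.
3² + 29² (a=3, b=29)

Factorization: 850 = 2 × 5^2 × 17
By Fermat: n is sum of two squares iff every prime p ≡ 3 (mod 4) appears to even power.
All primes ≡ 3 (mod 4) appear to even power.
Search a = 0, 1, 2, … for 850 - a² a perfect square: first hit at a = 3: 850 - 9 = 841 = 29².
850 = 3² + 29² = 9 + 841 ✓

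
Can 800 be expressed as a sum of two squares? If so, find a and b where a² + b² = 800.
4² + 28² (a=4, b=28)

Factorization: 800 = 2^5 × 5^2
By Fermat: n is sum of two squares iff every prime p ≡ 3 (mod 4) appears to even power.
All primes ≡ 3 (mod 4) appear to even power.
Search a = 0, 1, 2, … for 800 - a² a perfect square: first hit at a = 4: 800 - 16 = 784 = 28².
800 = 4² + 28² = 16 + 784 ✓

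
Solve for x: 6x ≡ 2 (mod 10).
x ≡ 2 (mod 5)

gcd(6, 10) = 2, which divides 2, so solutions exist.
Divide through by 2: 3x ≡ 1 (mod 5).
Find 3^(-1) mod 5 by the extended Euclidean algorithm:
5 = 1 × 3 + 2  ⟹  2 = (1)·5 + (-1)·3
3 = 1 × 2 + 1  ⟹  1 = (-1)·5 + (2)·3
So (2)·3 ≡ 1 (mod 5), i.e. 3^(-1) ≡ 2 (mod 5).
x ≡ 2 × 1 = 2 ≡ 2 (mod 5).
Check: 6 × 2 = 12 ≡ 2 (mod 10).
x ≡ 2 (mod 5), giving 2 solutions mod 10.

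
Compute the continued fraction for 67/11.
[6; 11]

Euclidean algorithm steps:
67 = 6 × 11 + 1
11 = 11 × 1 + 0
Continued fraction: [6; 11]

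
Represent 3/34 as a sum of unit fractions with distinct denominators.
1/12 + 1/204

Greedy algorithm:
3/34: ceiling(34/3) = 12, use 1/12
1/204: ceiling(204/1) = 204, use 1/204
Result: 3/34 = 1/12 + 1/204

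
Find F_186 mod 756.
748

Matrix identity: Q^n = [[F_(n+1), F_n], [F_n, F_(n-1)]] with Q = [[1,1],[1,0]].
n = 186 = 10111010₂. Square-and-multiply, entries mod 756:
Q^1 = [[1,1],[1,0]]
Q^2 = (Q^1)² = [[2,1],[1,1]]
Q^5 = (Q^2)²·Q = [[8,5],[5,3]]
Q^11 = (Q^5)²·Q = [[144,89],[89,55]]
Q^23 = (Q^11)²·Q = [[252,685],[685,323]]
Q^46 = (Q^23)² = [[505,755],[755,506]]
Q^93 = (Q^46)²·Q = [[755,254],[254,501]]
Q^186 = (Q^93)² = [[257,748],[748,265]]
F_186 mod 756 = Q^186[0][1] = 748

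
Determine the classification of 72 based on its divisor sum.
abundant

Proper divisors of 72: sum = 1 + 2 + 3 + 4 + 6 + 8 + 9 + 12 + 18 + 24 + 36 = 123
Since 123 > 72, 72 is abundant.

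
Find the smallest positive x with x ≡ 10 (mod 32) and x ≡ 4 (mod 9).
202

Using Chinese Remainder Theorem:
M = 32 × 9 = 288
M1 = 9, M2 = 32
y1 = 9^(-1) mod 32 = 25
y2 = 32^(-1) mod 9 = 2
x = (10×9×25 + 4×32×2) mod 288 = 202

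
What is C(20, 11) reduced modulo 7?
2

Using Lucas' theorem:
Write n=20 and k=11 in base 7:
n in base 7: [2, 6]
k in base 7: [1, 4]
C(20,11) mod 7 = ∏ C(n_i, k_i) mod 7
Digit binomials (mod 7): C(2,1) = 2; C(6,4) = 15 ≡ 1
Product: 2 × 1 = 2 ≡ 2 (mod 7)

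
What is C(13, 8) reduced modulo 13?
0

Using Lucas' theorem:
Write n=13 and k=8 in base 13:
n in base 13: [1, 0]
k in base 13: [0, 8]
C(13,8) mod 13 = ∏ C(n_i, k_i) mod 13
Digit binomials (mod 13): C(1,0) = 1; C(0,8) = 0 (k_i > n_i)
Product: 1 × 0 = 0 ≡ 0 (mod 13)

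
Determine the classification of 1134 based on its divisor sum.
abundant

Proper divisors of 1134: sum = 1 + 2 + 3 + 6 + 7 + 9 + 14 + 18 + ... + 162 + 189 + 378 + 567 (19 divisors) = 1770
Since 1770 > 1134, 1134 is abundant.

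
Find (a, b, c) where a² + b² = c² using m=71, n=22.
(4557, 3124, 5525)

Euclid's formula: a = m² - n², b = 2mn, c = m² + n²
m = 71, n = 22
a = 71² - 22² = 5041 - 484 = 4557
b = 2 × 71 × 22 = 3124
c = 71² + 22² = 5041 + 484 = 5525
Verification: 4557² + 3124² = 20766249 + 9759376 = 30525625 = 5525² ✓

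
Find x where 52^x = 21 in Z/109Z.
56

Baby-step giant-step with step n = ⌈√109⌉ = 11.
Baby steps 52^j mod 109 (j:value) for j=0..10: 0:1, 1:52, 2:88, 3:107, 4:5, 5:42, 6:4, 7:99, 8:25, 9:101, 10:20.
Giant-step multiplier: 52^(-11) ≡ 52^(108-11) = 52^97 ≡ 85 (mod 109).
Giant steps γ_i = 21·85^i mod 109: γ_0=21, γ_1=41, γ_2=106, γ_3=72, γ_4=16, γ_5=52 (in table at j=1).
x = i·n + j = 5·11 + 1 = 56.
Check: 52^56 ≡ 21 (mod 109).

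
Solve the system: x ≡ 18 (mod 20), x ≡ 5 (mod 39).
278

Using Chinese Remainder Theorem:
M = 20 × 39 = 780
M1 = 39, M2 = 20
y1 = 39^(-1) mod 20 = 19
y2 = 20^(-1) mod 39 = 2
x = (18×39×19 + 5×20×2) mod 780 = 278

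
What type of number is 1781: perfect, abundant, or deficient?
deficient

Proper divisors of 1781: sum = 1 + 13 + 137 = 151
Since 151 < 1781, 1781 is deficient.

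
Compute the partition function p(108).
483502844

p(n) counts ways to write n as a sum of positive integers (order ignored).
Euler's pentagonal recurrence: p(k) = p(k-1) + p(k-2) - p(k-5) - p(k-7) + p(k-12) + p(k-15) - ... (offsets j(3j∓1)/2, signs ++--, p(0)=1, p(<0)=0).
DP table for k = 0..107: p(0)=1, p(1)=1, p(2)=2, p(3)=3, p(4)=5, p(5)=7, p(6)=11, p(7)=15, p(8)=22, p(9)=30, p(10)=42, p(11)=56, p(12)=77, p(13)=101, p(14)=135, p(15)=176, p(16)=231, p(17)=297, p(18)=385, p(19)=490, p(20)=627, p(21)=792, p(22)=1002, p(23)=1255, p(24)=1575, p(25)=1958, p(26)=2436, p(27)=3010, p(28)=3718, p(29)=4565, p(30)=5604, p(31)=6842, p(32)=8349, p(33)=10143, p(34)=12310, p(35)=14883, p(36)=17977, p(37)=21637, p(38)=26015, p(39)=31185, p(40)=37338, p(41)=44583, p(42)=53174, p(43)=63261, p(44)=75175, p(45)=89134, p(46)=105558, p(47)=124754, p(48)=147273, p(49)=173525, p(50)=204226, p(51)=239943, p(52)=281589, p(53)=329931, p(54)=386155, p(55)=451276, p(56)=526823, p(57)=614154, p(58)=715220, p(59)=831820, p(60)=966467, p(61)=1121505, p(62)=1300156, p(63)=1505499, p(64)=1741630, p(65)=2012558, p(66)=2323520, p(67)=2679689, p(68)=3087735, p(69)=3554345, p(70)=4087968, p(71)=4697205, p(72)=5392783, p(73)=6185689, p(74)=7089500, p(75)=8118264, p(76)=9289091, p(77)=10619863, p(78)=12132164, p(79)=13848650, p(80)=15796476, p(81)=18004327, p(82)=20506255, p(83)=23338469, p(84)=26543660, p(85)=30167357, p(86)=34262962, p(87)=38887673, p(88)=44108109, p(89)=49995925, p(90)=56634173, p(91)=64112359, p(92)=72533807, p(93)=82010177, p(94)=92669720, p(95)=104651419, p(96)=118114304, p(97)=133230930, p(98)=150198136, p(99)=169229875, p(100)=190569292, p(101)=214481126, p(102)=241265379, p(103)=271248950, p(104)=304801365, p(105)=342325709, p(106)=384276336, p(107)=431149389.
Final step: p(108) = p(107) + p(106) - p(103) - p(101) + p(96) + p(93) - p(86) - p(82) + p(73) + p(68) - p(57) - p(51) + p(38) + p(31) - p(16) - p(8)
= 431149389 + 384276336 - 271248950 - 214481126 + 118114304 + 82010177 - 34262962 - 20506255 + 6185689 + 3087735 - 614154 - 239943 + 26015 + 6842 - 231 - 22
= 483502844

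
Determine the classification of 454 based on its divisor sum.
deficient

Proper divisors of 454: sum = 1 + 2 + 227 = 230
Since 230 < 454, 454 is deficient.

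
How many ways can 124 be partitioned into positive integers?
2841940500

p(n) counts ways to write n as a sum of positive integers (order ignored).
Euler's pentagonal recurrence: p(k) = p(k-1) + p(k-2) - p(k-5) - p(k-7) + p(k-12) + p(k-15) - ... (offsets j(3j∓1)/2, signs ++--, p(0)=1, p(<0)=0).
DP table for k = 0..123: p(0)=1, p(1)=1, p(2)=2, p(3)=3, p(4)=5, p(5)=7, p(6)=11, p(7)=15, p(8)=22, p(9)=30, p(10)=42, p(11)=56, p(12)=77, p(13)=101, p(14)=135, p(15)=176, p(16)=231, p(17)=297, p(18)=385, p(19)=490, p(20)=627, p(21)=792, p(22)=1002, p(23)=1255, p(24)=1575, p(25)=1958, p(26)=2436, p(27)=3010, p(28)=3718, p(29)=4565, p(30)=5604, p(31)=6842, p(32)=8349, p(33)=10143, p(34)=12310, p(35)=14883, p(36)=17977, p(37)=21637, p(38)=26015, p(39)=31185, p(40)=37338, p(41)=44583, p(42)=53174, p(43)=63261, p(44)=75175, p(45)=89134, p(46)=105558, p(47)=124754, p(48)=147273, p(49)=173525, p(50)=204226, p(51)=239943, p(52)=281589, p(53)=329931, p(54)=386155, p(55)=451276, p(56)=526823, p(57)=614154, p(58)=715220, p(59)=831820, p(60)=966467, p(61)=1121505, p(62)=1300156, p(63)=1505499, p(64)=1741630, p(65)=2012558, p(66)=2323520, p(67)=2679689, p(68)=3087735, p(69)=3554345, p(70)=4087968, p(71)=4697205, p(72)=5392783, p(73)=6185689, p(74)=7089500, p(75)=8118264, p(76)=9289091, p(77)=10619863, p(78)=12132164, p(79)=13848650, p(80)=15796476, p(81)=18004327, p(82)=20506255, p(83)=23338469, p(84)=26543660, p(85)=30167357, p(86)=34262962, p(87)=38887673, p(88)=44108109, p(89)=49995925, p(90)=56634173, p(91)=64112359, p(92)=72533807, p(93)=82010177, p(94)=92669720, p(95)=104651419, p(96)=118114304, p(97)=133230930, p(98)=150198136, p(99)=169229875, p(100)=190569292, p(101)=214481126, p(102)=241265379, p(103)=271248950, p(104)=304801365, p(105)=342325709, p(106)=384276336, p(107)=431149389, p(108)=483502844, p(109)=541946240, p(110)=607163746, p(111)=679903203, p(112)=761002156, p(113)=851376628, p(114)=952050665, p(115)=1064144451, p(116)=1188908248, p(117)=1327710076, p(118)=1482074143, p(119)=1653668665, p(120)=1844349560, p(121)=2056148051, p(122)=2291320912, p(123)=2552338241.
Final step: p(124) = p(123) + p(122) - p(119) - p(117) + p(112) + p(109) - p(102) - p(98) + p(89) + p(84) - p(73) - p(67) + p(54) + p(47) - p(32) - p(24) + p(7)
= 2552338241 + 2291320912 - 1653668665 - 1327710076 + 761002156 + 541946240 - 241265379 - 150198136 + 49995925 + 26543660 - 6185689 - 2679689 + 386155 + 124754 - 8349 - 1575 + 15
= 2841940500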